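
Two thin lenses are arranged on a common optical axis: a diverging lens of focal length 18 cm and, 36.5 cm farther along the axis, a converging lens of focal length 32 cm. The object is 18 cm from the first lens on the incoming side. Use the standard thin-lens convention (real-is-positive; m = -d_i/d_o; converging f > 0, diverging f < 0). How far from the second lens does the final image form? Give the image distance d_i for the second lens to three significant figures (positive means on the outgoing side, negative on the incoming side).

108 cm

Applying the thin-lens equation to the first lens, 1/(-18) = 1/18 + 1/d_i1, which gives d_i1 = -9.000 cm.
With d_i1 < 0 the first image is virtual and lies on the object side; the object distance for lens 2 is d_o2 = 36.5 - (-9.000) = 45.500 cm.
Applying the thin-lens equation again with f_2 = 32 cm and d_o2 = 45.500 cm gives d_i2 = 107.852 cm.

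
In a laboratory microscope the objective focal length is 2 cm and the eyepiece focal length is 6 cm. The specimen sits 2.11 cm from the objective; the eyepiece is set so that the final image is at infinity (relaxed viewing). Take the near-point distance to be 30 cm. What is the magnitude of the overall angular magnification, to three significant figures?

Objective: 1/d_i = 1/f_obj - 1/d_o = 1/2 - 1/2.11 = 0.02607 cm^-1, so d_i = 38.364 cm.
m_obj = -d_i/d_o = -38.364/2.11 = -18.182.
Eyepiece angular magnification (image at infinity): M_eye = D/f_e = 30/6 = 5.000.
Overall M = m_obj x M_eye = (-18.182)(5.000) = -90.91.
|M| = 90.91.

90.9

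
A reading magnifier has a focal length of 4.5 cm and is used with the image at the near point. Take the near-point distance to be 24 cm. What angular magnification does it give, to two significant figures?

M = 1 + D/f = 1 + 24/4.5 = 6.333.

6.3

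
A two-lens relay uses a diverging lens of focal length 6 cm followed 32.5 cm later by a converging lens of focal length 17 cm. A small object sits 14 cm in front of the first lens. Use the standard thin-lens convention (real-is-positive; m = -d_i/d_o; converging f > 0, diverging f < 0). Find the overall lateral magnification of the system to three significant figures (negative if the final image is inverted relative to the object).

First lens: d_i1 = 1/(1/(-6) - 1/14) = -4.200 cm.
m_1 = -(-4.200)/14 = 0.3000.
The intermediate image is virtual, 4.200 cm to the left of lens 1, so d_o2 = L - d_i1 = 32.5 - (-4.200) = 36.700 cm.
Second lens: d_i2 = 1/(1/17 - 1/(36.700)) = 31.670 cm.
m_2 = -(31.670)/(36.700) = -0.8629.
The system's lateral magnification is m_1 m_2 = (0.3000)(-0.8629) = -0.2589.

-0.259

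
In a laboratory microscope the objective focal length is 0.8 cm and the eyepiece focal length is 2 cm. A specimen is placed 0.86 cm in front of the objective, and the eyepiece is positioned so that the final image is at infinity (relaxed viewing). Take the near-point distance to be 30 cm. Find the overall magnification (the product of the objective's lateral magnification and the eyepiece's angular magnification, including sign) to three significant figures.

-200

Objective: 1/d_i = 1/f_obj - 1/d_o = 1/0.8 - 1/0.86 = 0.08721 cm^-1, so d_i = 11.467 cm.
m_obj = -d_i/d_o = -11.467/0.86 = -13.333.
Eyepiece angular magnification (image at infinity): M_eye = D/f_e = 30/2 = 15.000.
Overall M = m_obj x M_eye = (-13.333)(15.000) = -200.00.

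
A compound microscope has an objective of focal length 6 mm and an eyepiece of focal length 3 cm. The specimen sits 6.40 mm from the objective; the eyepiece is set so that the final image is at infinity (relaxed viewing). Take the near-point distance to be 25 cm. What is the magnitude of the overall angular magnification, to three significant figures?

125

Convert to cm: f_obj = 6 mm = 0.6 cm; d_o = 6.40 mm = 0.64 cm.
Objective: 1/d_i = 1/f_obj - 1/d_o = 1/0.6 - 1/0.64 = 0.10417 cm^-1, so d_i = 9.600 cm.
m_obj = -d_i/d_o = -9.600/0.64 = -15.000.
Eyepiece angular magnification (image at infinity): M_eye = D/f_e = 25/3 = 8.333.
Overall M = m_obj x M_eye = (-15.000)(8.333) = -125.00.
|M| = 125.00.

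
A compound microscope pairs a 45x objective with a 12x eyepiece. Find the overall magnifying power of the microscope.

The overall magnification of a compound microscope is the product of the objective and eyepiece magnifications:
M = M_obj x M_eye = 45 x 12 = 540.

540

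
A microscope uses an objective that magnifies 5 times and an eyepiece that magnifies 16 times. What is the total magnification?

80

The overall magnification of a compound microscope is the product of the objective and eyepiece magnifications:
M = M_obj x M_eye = 5 x 16 = 80.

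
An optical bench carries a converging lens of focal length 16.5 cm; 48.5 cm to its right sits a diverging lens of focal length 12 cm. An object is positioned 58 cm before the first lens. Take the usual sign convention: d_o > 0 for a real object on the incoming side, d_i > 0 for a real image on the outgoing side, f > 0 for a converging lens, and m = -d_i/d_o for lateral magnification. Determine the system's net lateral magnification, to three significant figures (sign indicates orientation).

-0.127

Applying the thin-lens equation to the first lens, 1/16.5 = 1/58 + 1/d_i1, which gives d_i1 = 23.060 cm.
Its lateral magnification is m_1 = -d_i1/d_o1 = -(23.060)/58 = -0.3976.
The intermediate image is 23.060 cm to the right of lens 1, so d_o2 = L - d_i1 = 48.5 - 23.060 = 25.440 cm.
Applying the thin-lens equation again with f_2 = -12 cm and d_o2 = 25.440 cm gives d_i2 = -8.154 cm.
m_2 = -(-8.154)/(25.440) = 0.3205.
Total m = m_1 x m_2 = (-0.3976)(0.3205) = -0.1274.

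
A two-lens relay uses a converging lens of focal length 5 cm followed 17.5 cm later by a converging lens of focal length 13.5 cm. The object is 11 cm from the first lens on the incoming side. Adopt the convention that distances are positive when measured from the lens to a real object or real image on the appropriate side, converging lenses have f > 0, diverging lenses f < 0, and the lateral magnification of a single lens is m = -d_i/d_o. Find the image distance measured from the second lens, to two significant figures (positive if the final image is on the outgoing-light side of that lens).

-22 cm

First lens: d_i1 = 1/(1/5 - 1/11) = 9.167 cm.
That image sits 8.333 cm in front of the second lens, so d_o2 = 8.333 cm.
Second lens: d_i2 = 1/(1/13.5 - 1/(8.333)) = -21.774 cm.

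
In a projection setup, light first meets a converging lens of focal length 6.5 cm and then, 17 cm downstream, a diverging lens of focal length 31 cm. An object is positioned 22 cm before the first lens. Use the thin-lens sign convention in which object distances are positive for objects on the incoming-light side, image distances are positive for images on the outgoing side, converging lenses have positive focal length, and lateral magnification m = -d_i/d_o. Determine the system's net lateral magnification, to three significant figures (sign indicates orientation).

-0.335

First lens: d_i1 = 1/(1/6.5 - 1/22) = 9.226 cm.
m_1 = -(9.226)/22 = -0.4194.
Object distance for lens 2: d_o2 = 17 - 9.226 = 7.774 cm.
Second lens: d_i2 = 1/(1/(-31) - 1/(7.774)) = -6.215 cm.
m_2 = -(-6.215)/(7.774) = 0.7995.
Overall magnification: m = m_1 m_2 = -0.3353.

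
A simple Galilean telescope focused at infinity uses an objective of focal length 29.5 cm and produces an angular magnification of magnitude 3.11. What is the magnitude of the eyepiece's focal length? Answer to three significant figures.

9.49 cm

|M| = f_obj/|f_eye|, so |f_eye| = f_obj/|M| = 29.5/3.11 = 9.486 cm.
(The eyepiece is diverging, so its signed focal length is -9.486 cm.)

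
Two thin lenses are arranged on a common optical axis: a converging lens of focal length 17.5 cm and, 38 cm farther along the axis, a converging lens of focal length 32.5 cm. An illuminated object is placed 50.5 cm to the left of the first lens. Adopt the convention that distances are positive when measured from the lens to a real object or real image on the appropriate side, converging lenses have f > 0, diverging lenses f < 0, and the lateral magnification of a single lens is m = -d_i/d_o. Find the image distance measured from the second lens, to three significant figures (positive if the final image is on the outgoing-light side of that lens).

First lens: d_i1 = 1/(1/17.5 - 1/50.5) = 26.780 cm.
Object distance for lens 2: d_o2 = 38 - 26.780 = 11.220 cm.
Second lens: d_i2 = 1/(1/32.5 - 1/(11.220)) = -17.135 cm.

-17.1 cm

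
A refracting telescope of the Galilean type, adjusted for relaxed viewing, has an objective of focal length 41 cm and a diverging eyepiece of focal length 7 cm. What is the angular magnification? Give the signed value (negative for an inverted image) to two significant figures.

5.9

M = -f_obj/f_eye = -41/(-7) = 5.857.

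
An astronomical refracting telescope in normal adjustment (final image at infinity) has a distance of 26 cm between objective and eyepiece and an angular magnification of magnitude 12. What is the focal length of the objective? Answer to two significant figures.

24 cm

In normal adjustment the tube length equals f_obj + f_eye and |M| = f_obj/f_eye.
So f_obj = 12 f_eye and 12 f_eye + f_eye = 26 cm, giving f_eye = 26/13 = 2.000 cm and f_obj = 24.000 cm.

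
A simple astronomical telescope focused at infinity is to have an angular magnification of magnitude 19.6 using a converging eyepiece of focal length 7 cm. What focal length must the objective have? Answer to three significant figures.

137 cm

|M| = f_obj/|f_eye|, so f_obj = |M| x |f_eye| = 19.6 x 7 = 137.200 cm.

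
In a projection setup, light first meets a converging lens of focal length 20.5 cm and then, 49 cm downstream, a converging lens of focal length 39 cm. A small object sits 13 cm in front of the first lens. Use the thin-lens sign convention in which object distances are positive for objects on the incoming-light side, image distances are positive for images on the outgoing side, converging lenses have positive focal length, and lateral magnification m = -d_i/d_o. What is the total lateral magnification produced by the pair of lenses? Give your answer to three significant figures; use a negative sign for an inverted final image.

First lens: d_i1 = 1/(1/20.5 - 1/13) = -35.533 cm.
m_1 = -(-35.533)/13 = 2.7333.
The intermediate image is virtual, 35.533 cm to the left of lens 1, so d_o2 = L - d_i1 = 49 - (-35.533) = 84.533 cm.
Second lens: d_i2 = 1/(1/39 - 1/(84.533)) = 72.404 cm.
m_2 = -(72.404)/(84.533) = -0.8565.
Overall magnification: m = m_1 m_2 = -2.3411.

-2.34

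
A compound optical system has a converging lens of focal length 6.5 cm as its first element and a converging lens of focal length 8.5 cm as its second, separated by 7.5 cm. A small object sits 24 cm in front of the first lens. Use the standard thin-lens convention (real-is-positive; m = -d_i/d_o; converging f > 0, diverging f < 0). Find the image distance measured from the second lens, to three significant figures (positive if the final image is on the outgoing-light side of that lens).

First lens: d_i1 = 1/(1/6.5 - 1/24) = 8.914 cm.
Since 8.914 cm > 7.5 cm, the first image lies past the second lens and serves as a virtual object: d_o2 = L - d_i1 = -1.414 cm.
Second lens: d_i2 = 1/(1/8.5 - 1/(-1.414)) = 1.213 cm.

1.21 cm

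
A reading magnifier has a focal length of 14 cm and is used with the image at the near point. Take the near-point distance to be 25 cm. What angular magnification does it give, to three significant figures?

M = 1 + D/f = 1 + 25/14 = 2.786.

2.79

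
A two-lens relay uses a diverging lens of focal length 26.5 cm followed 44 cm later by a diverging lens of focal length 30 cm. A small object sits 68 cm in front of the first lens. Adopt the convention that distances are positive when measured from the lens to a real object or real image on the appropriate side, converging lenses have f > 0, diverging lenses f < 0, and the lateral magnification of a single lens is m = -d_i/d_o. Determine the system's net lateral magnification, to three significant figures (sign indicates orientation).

Lens 1: 1/d_i1 = 1/f_1 - 1/d_o1 = 1/(-26.5) - 1/68 = -0.05244 cm^-1, so d_i1 = -19.069 cm.
m_1 = -(-19.069)/68 = 0.2804.
With d_i1 < 0 the first image is virtual and lies on the object side; the object distance for lens 2 is d_o2 = 44 - (-19.069) = 63.069 cm.
Lens 2: 1/d_i2 = 1/f_2 - 1/d_o2 = 1/(-30) - 1/(63.069) = -0.04919 cm^-1, so d_i2 = -20.330 cm.
m_2 = -(-20.330)/(63.069) = 0.3223.
The system's lateral magnification is m_1 m_2 = (0.2804)(0.3223) = 0.0904.

0.0904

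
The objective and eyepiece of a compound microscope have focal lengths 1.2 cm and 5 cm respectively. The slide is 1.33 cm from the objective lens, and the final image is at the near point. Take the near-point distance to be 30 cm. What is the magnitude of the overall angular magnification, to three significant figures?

64.6

Objective: 1/d_i = 1/f_obj - 1/d_o = 1/1.2 - 1/1.33 = 0.08145 cm^-1, so d_i = 12.277 cm.
m_obj = -d_i/d_o = -12.277/1.33 = -9.231.
Eyepiece angular magnification (image at near point): M_eye = 1 + D/f_e = 1 + 30/5 = 7.000.
Overall M = m_obj x M_eye = (-9.231)(7.000) = -64.62.
|M| = 64.62.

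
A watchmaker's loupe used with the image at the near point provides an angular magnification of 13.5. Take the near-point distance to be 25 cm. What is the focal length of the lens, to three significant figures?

For the image at the near point, M = 1 + D/f.
f = D/(M - 1) = 25/(13.5 - 1) = 2.000 cm.

2.00 cm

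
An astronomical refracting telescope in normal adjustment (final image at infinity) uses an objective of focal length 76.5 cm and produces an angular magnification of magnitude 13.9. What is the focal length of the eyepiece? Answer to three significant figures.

|M| = f_obj/f_eye, so f_eye = f_obj/|M| = 76.5/13.9 = 5.504 cm.

5.50 cm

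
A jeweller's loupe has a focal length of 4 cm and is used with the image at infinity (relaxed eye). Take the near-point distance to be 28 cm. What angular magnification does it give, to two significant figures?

M = D/f = 28/4 = 7.000.

7.0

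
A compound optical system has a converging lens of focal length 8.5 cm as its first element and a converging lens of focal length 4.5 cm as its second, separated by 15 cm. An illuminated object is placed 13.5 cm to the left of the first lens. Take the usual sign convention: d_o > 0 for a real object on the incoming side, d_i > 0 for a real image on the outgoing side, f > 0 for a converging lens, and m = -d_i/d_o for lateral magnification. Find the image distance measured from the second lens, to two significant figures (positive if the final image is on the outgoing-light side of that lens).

First lens: d_i1 = 1/(1/8.5 - 1/13.5) = 22.950 cm.
Since 22.950 cm > 15 cm, the first image lies past the second lens and serves as a virtual object: d_o2 = L - d_i1 = -7.950 cm.
Second lens: d_i2 = 1/(1/4.5 - 1/(-7.950)) = 2.873 cm.

2.9 cm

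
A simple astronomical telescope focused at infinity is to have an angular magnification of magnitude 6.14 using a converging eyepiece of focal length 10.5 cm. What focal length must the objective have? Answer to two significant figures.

64 cm

|M| = f_obj/|f_eye|, so f_obj = |M| x |f_eye| = 6.14 x 10.5 = 64.470 cm.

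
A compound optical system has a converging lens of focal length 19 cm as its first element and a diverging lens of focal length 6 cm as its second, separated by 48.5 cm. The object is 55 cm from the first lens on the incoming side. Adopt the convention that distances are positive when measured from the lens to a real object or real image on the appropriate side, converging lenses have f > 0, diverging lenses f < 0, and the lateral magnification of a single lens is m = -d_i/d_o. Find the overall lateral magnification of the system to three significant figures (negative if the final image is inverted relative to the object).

Lens 1: 1/d_i1 = 1/f_1 - 1/d_o1 = 1/19 - 1/55 = 0.03445 cm^-1, so d_i1 = 29.028 cm.
m_1 = -(29.028)/55 = -0.5278.
The intermediate image is 29.028 cm to the right of lens 1, so d_o2 = L - d_i1 = 48.5 - 29.028 = 19.472 cm.
Lens 2: 1/d_i2 = 1/f_2 - 1/d_o2 = 1/(-6) - 1/(19.472) = -0.21802 cm^-1, so d_i2 = -4.587 cm.
m_2 = -(-4.587)/(19.472) = 0.2356.
Overall magnification: m = m_1 m_2 = -0.1243.

-0.124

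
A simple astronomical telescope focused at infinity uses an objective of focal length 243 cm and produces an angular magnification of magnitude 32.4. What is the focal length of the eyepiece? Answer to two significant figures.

7.5 cm

|M| = f_obj/f_eye, so f_eye = f_obj/|M| = 243/32.4 = 7.500 cm.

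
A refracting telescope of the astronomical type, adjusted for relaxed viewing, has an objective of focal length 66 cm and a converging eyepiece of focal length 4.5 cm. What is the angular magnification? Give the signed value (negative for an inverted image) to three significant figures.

-14.7

M = -f_obj/f_eye = -66/(4.5) = -14.667.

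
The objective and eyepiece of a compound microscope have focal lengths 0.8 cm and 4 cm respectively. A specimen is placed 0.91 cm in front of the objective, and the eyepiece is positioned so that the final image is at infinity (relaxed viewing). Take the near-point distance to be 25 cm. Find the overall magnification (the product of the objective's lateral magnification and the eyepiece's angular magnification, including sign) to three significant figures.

Objective: 1/d_i = 1/f_obj - 1/d_o = 1/0.8 - 1/0.91 = 0.15110 cm^-1, so d_i = 6.618 cm.
m_obj = -d_i/d_o = -6.618/0.91 = -7.273.
Eyepiece angular magnification (image at infinity): M_eye = D/f_e = 25/4 = 6.250.
Overall M = m_obj x M_eye = (-7.273)(6.250) = -45.45.

-45.5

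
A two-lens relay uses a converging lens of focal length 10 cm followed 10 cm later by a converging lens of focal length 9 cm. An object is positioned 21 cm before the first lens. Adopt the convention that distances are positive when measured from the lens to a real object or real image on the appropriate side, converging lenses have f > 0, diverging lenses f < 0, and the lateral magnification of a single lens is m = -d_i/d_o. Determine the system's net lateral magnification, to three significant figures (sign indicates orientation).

Lens 1: 1/d_i1 = 1/f_1 - 1/d_o1 = 1/10 - 1/21 = 0.05238 cm^-1, so d_i1 = 19.091 cm.
m_1 = -(19.091)/21 = -0.9091.
This image would form 19.091 cm past lens 1, i.e. 9.091 cm beyond lens 2, so it is a virtual object for lens 2: d_o2 = 10 - 19.091 = -9.091 cm.
Lens 2: 1/d_i2 = 1/f_2 - 1/d_o2 = 1/9 - 1/(-9.091) = 0.22111 cm^-1, so d_i2 = 4.523 cm.
m_2 = -(4.523)/(-9.091) = 0.4975.
Total m = m_1 x m_2 = (-0.9091)(0.4975) = -0.4523.

-0.452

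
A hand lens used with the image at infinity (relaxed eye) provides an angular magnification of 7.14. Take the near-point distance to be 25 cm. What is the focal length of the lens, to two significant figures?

3.5 cm

For the image at infinity, M = D/f.
f = D/M = 25/7.14 = 3.501 cm.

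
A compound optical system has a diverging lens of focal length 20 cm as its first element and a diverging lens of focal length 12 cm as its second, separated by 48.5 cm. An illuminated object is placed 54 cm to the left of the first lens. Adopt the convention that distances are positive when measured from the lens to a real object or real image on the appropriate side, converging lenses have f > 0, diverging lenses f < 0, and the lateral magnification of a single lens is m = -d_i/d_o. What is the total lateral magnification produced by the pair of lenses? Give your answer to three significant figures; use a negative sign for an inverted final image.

Applying the thin-lens equation to the first lens, 1/(-20) = 1/54 + 1/d_i1, which gives d_i1 = -14.595 cm.
Its lateral magnification is m_1 = -d_i1/d_o1 = -(-14.595)/54 = 0.2703.
The intermediate image is virtual, 14.595 cm to the left of lens 1, so d_o2 = L - d_i1 = 48.5 - (-14.595) = 63.095 cm.
Applying the thin-lens equation again with f_2 = -12 cm and d_o2 = 63.095 cm gives d_i2 = -10.082 cm.
m_2 = -(-10.082)/(63.095) = 0.1598.
The system's lateral magnification is m_1 m_2 = (0.2703)(0.1598) = 0.0432.

0.0432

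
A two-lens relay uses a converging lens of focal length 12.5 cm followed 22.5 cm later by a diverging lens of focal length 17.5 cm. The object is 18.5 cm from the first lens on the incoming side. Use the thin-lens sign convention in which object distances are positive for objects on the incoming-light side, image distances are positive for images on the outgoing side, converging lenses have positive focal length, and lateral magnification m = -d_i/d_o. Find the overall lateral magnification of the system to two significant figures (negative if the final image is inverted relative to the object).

-25

Lens 1: 1/d_i1 = 1/f_1 - 1/d_o1 = 1/12.5 - 1/18.5 = 0.02595 cm^-1, so d_i1 = 38.542 cm.
m_1 = -(38.542)/18.5 = -2.0833.
This image would form 38.542 cm past lens 1, i.e. 16.042 cm beyond lens 2, so it is a virtual object for lens 2: d_o2 = 22.5 - 38.542 = -16.042 cm.
Lens 2: 1/d_i2 = 1/f_2 - 1/d_o2 = 1/(-17.5) - 1/(-16.042) = 0.00519 cm^-1, so d_i2 = 192.500 cm.
m_2 = -(192.500)/(-16.042) = 12.0000.
The system's lateral magnification is m_1 m_2 = (-2.0833)(12.0000) = -25.0000.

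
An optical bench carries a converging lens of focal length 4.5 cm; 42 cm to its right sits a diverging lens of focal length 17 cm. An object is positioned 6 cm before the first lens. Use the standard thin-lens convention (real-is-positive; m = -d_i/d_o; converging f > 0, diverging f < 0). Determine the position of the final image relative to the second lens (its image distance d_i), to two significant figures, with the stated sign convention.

Lens 1: 1/d_i1 = 1/f_1 - 1/d_o1 = 1/4.5 - 1/6 = 0.05556 cm^-1, so d_i1 = 18.000 cm.
The intermediate image is 18.000 cm to the right of lens 1, so d_o2 = L - d_i1 = 42 - 18.000 = 24.000 cm.
Lens 2: 1/d_i2 = 1/f_2 - 1/d_o2 = 1/(-17) - 1/(24.000) = -0.10049 cm^-1, so d_i2 = -9.951 cm.

-10 cm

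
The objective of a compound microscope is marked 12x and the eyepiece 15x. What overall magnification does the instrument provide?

The overall magnification of a compound microscope is the product of the objective and eyepiece magnifications:
M = M_obj x M_eye = 12 x 15 = 180.

180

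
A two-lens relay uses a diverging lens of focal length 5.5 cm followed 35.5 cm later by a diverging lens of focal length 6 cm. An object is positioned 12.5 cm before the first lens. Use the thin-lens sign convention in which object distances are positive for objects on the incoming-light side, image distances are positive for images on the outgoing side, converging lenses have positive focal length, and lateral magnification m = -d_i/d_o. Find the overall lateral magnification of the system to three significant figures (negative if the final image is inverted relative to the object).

0.0405

Applying the thin-lens equation to the first lens, 1/(-5.5) = 1/12.5 + 1/d_i1, which gives d_i1 = -3.819 cm.
Its lateral magnification is m_1 = -d_i1/d_o1 = -(-3.819)/12.5 = 0.3056.
The intermediate image is virtual, 3.819 cm to the left of lens 1, so d_o2 = L - d_i1 = 35.5 - (-3.819) = 39.319 cm.
Applying the thin-lens equation again with f_2 = -6 cm and d_o2 = 39.319 cm gives d_i2 = -5.206 cm.
m_2 = -(-5.206)/(39.319) = 0.1324.
The system's lateral magnification is m_1 m_2 = (0.3056)(0.1324) = 0.0405.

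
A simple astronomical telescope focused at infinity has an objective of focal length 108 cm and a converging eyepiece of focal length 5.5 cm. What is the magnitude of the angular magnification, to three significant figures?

|M| = f_obj/|f_eye| = 108/5.5 = 19.636.

19.6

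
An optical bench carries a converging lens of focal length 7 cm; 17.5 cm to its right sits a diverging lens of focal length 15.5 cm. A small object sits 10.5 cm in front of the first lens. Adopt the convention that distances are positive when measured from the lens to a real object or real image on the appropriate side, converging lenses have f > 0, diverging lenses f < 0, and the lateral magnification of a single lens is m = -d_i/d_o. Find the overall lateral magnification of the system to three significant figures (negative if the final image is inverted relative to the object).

Lens 1: 1/d_i1 = 1/f_1 - 1/d_o1 = 1/7 - 1/10.5 = 0.04762 cm^-1, so d_i1 = 21.000 cm.
m_1 = -(21.000)/10.5 = -2.0000.
Since 21.000 cm > 17.5 cm, the first image lies past the second lens and serves as a virtual object: d_o2 = L - d_i1 = -3.500 cm.
Lens 2: 1/d_i2 = 1/f_2 - 1/d_o2 = 1/(-15.5) - 1/(-3.500) = 0.22120 cm^-1, so d_i2 = 4.521 cm.
m_2 = -(4.521)/(-3.500) = 1.2917.
Total m = m_1 x m_2 = (-2.0000)(1.2917) = -2.5833.

-2.58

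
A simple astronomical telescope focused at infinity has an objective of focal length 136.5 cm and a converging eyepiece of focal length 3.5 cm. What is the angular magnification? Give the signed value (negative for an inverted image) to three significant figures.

M = -f_obj/f_eye = -136.5/(3.5) = -39.000.

-39.0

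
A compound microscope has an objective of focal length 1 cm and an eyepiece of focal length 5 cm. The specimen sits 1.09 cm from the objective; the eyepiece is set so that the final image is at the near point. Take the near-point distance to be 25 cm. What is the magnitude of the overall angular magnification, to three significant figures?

66.7

Objective: 1/d_i = 1/f_obj - 1/d_o = 1/1 - 1/1.09 = 0.08257 cm^-1, so d_i = 12.111 cm.
m_obj = -d_i/d_o = -12.111/1.09 = -11.111.
Eyepiece angular magnification (image at near point): M_eye = 1 + D/f_e = 1 + 25/5 = 6.000.
Overall M = m_obj x M_eye = (-11.111)(6.000) = -66.67.
|M| = 66.67.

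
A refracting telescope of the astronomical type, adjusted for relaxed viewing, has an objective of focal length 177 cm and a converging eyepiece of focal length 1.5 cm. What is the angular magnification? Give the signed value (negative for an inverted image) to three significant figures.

M = -f_obj/f_eye = -177/(1.5) = -118.000.

-118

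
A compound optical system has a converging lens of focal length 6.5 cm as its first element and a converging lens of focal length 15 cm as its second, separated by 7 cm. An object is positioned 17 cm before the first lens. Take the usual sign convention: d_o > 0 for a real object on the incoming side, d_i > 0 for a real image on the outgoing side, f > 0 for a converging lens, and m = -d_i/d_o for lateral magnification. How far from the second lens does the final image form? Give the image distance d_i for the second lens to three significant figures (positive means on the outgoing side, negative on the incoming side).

2.85 cm

Lens 1: 1/d_i1 = 1/f_1 - 1/d_o1 = 1/6.5 - 1/17 = 0.09502 cm^-1, so d_i1 = 10.524 cm.
This image would form 10.524 cm past lens 1, i.e. 3.524 cm beyond lens 2, so it is a virtual object for lens 2: d_o2 = 7 - 10.524 = -3.524 cm.
Lens 2: 1/d_i2 = 1/f_2 - 1/d_o2 = 1/15 - 1/(-3.524) = 0.35045 cm^-1, so d_i2 = 2.853 cm.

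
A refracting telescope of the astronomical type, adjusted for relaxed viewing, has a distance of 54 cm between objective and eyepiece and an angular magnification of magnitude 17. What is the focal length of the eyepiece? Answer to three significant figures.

3.00 cm

In normal adjustment the tube length equals f_obj + f_eye and |M| = f_obj/f_eye.
So f_obj = 17 f_eye and 17 f_eye + f_eye = 54 cm, giving f_eye = 54/18 = 3.000 cm and f_obj = 51.000 cm.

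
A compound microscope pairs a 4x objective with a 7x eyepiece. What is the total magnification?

28

The overall magnification of a compound microscope is the product of the objective and eyepiece magnifications:
M = M_obj x M_eye = 4 x 7 = 28.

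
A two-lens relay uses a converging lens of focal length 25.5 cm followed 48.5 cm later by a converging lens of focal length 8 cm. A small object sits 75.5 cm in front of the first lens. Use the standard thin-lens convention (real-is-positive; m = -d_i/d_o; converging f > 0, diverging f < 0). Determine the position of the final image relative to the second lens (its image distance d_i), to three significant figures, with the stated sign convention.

Applying the thin-lens equation to the first lens, 1/25.5 = 1/75.5 + 1/d_i1, which gives d_i1 = 38.505 cm.
Object distance for lens 2: d_o2 = 48.5 - 38.505 = 9.995 cm.
Applying the thin-lens equation again with f_2 = 8 cm and d_o2 = 9.995 cm gives d_i2 = 40.080 cm.

40.1 cm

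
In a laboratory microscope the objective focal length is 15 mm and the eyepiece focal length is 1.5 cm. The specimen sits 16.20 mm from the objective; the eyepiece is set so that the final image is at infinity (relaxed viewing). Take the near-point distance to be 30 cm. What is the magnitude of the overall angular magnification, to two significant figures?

Convert to cm: f_obj = 15 mm = 1.5 cm; d_o = 16.20 mm = 1.62 cm.
Objective: 1/d_i = 1/f_obj - 1/d_o = 1/1.5 - 1/1.62 = 0.04938 cm^-1, so d_i = 20.250 cm.
m_obj = -d_i/d_o = -20.250/1.62 = -12.500.
Eyepiece angular magnification (image at infinity): M_eye = D/f_e = 30/1.5 = 20.000.
Overall M = m_obj x M_eye = (-12.500)(20.000) = -250.00.
|M| = 250.00.

250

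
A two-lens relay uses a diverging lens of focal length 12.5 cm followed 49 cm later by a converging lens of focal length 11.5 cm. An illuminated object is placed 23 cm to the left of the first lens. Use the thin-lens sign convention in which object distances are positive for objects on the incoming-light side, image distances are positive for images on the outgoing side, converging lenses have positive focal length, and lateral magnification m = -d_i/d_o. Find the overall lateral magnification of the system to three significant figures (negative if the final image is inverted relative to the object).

-0.0888

Lens 1: 1/d_i1 = 1/f_1 - 1/d_o1 = 1/(-12.5) - 1/23 = -0.12348 cm^-1, so d_i1 = -8.099 cm.
m_1 = -(-8.099)/23 = 0.3521.
With d_i1 < 0 the first image is virtual and lies on the object side; the object distance for lens 2 is d_o2 = 49 - (-8.099) = 57.099 cm.
Lens 2: 1/d_i2 = 1/f_2 - 1/d_o2 = 1/11.5 - 1/(57.099) = 0.06944 cm^-1, so d_i2 = 14.400 cm.
m_2 = -(14.400)/(57.099) = -0.2522.
The system's lateral magnification is m_1 m_2 = (0.3521)(-0.2522) = -0.0888.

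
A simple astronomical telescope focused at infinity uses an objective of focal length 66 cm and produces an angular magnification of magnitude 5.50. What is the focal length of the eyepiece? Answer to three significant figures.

|M| = f_obj/f_eye, so f_eye = f_obj/|M| = 66/5.5 = 12.000 cm.

12.0 cm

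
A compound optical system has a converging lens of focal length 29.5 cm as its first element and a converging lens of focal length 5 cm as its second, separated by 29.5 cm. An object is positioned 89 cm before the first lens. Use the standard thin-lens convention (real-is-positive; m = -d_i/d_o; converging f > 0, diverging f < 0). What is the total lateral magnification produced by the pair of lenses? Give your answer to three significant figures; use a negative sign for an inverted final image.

-0.126

Applying the thin-lens equation to the first lens, 1/29.5 = 1/89 + 1/d_i1, which gives d_i1 = 44.126 cm.
Its lateral magnification is m_1 = -d_i1/d_o1 = -(44.126)/89 = -0.4958.
This image would form 44.126 cm past lens 1, i.e. 14.626 cm beyond lens 2, so it is a virtual object for lens 2: d_o2 = 29.5 - 44.126 = -14.626 cm.
Applying the thin-lens equation again with f_2 = 5 cm and d_o2 = -14.626 cm gives d_i2 = 3.726 cm.
m_2 = -(3.726)/(-14.626) = 0.2548.
Total m = m_1 x m_2 = (-0.4958)(0.2548) = -0.1263.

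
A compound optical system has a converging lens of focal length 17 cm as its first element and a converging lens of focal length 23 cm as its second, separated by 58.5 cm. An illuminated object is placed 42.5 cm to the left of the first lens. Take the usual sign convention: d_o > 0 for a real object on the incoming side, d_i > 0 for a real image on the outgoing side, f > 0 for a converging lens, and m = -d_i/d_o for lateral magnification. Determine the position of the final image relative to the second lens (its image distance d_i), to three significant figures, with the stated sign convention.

96.8 cm

Lens 1: 1/d_i1 = 1/f_1 - 1/d_o1 = 1/17 - 1/42.5 = 0.03529 cm^-1, so d_i1 = 28.333 cm.
That image sits 30.167 cm in front of the second lens, so d_o2 = 30.167 cm.
Lens 2: 1/d_i2 = 1/f_2 - 1/d_o2 = 1/23 - 1/(30.167) = 0.01033 cm^-1, so d_i2 = 96.814 cm.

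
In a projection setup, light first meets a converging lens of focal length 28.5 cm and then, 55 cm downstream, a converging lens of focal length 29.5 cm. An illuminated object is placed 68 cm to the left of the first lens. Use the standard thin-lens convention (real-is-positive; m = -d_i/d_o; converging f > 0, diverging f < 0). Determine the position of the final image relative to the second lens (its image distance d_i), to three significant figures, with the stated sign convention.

Applying the thin-lens equation to the first lens, 1/28.5 = 1/68 + 1/d_i1, which gives d_i1 = 49.063 cm.
That image sits 5.937 cm in front of the second lens, so d_o2 = 5.937 cm.
Applying the thin-lens equation again with f_2 = 29.5 cm and d_o2 = 5.937 cm gives d_i2 = -7.432 cm.

-7.43 cm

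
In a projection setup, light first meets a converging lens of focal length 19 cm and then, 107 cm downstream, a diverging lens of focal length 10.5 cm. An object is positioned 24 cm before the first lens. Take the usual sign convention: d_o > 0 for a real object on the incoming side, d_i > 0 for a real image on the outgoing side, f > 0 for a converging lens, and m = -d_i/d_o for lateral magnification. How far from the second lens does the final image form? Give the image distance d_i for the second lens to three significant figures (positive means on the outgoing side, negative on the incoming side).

Applying the thin-lens equation to the first lens, 1/19 = 1/24 + 1/d_i1, which gives d_i1 = 91.200 cm.
Object distance for lens 2: d_o2 = 107 - 91.200 = 15.800 cm.
Applying the thin-lens equation again with f_2 = -10.5 cm and d_o2 = 15.800 cm gives d_i2 = -6.308 cm.

-6.31 cm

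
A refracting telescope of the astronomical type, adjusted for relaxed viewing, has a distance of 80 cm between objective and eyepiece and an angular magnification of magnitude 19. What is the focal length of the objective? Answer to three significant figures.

In normal adjustment the tube length equals f_obj + f_eye and |M| = f_obj/f_eye.
So f_obj = 19 f_eye and 19 f_eye + f_eye = 80 cm, giving f_eye = 80/20 = 4.000 cm and f_obj = 76.000 cm.

76.0 cm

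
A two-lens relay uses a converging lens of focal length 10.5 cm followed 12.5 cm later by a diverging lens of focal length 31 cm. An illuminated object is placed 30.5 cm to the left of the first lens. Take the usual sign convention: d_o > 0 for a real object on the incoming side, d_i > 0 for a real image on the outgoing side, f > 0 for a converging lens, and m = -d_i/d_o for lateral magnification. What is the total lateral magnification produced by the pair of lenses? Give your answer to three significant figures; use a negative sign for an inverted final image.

Applying the thin-lens equation to the first lens, 1/10.5 = 1/30.5 + 1/d_i1, which gives d_i1 = 16.013 cm.
Its lateral magnification is m_1 = -d_i1/d_o1 = -(16.013)/30.5 = -0.5250.
This image would form 16.013 cm past lens 1, i.e. 3.513 cm beyond lens 2, so it is a virtual object for lens 2: d_o2 = 12.5 - 16.013 = -3.513 cm.
Applying the thin-lens equation again with f_2 = -31 cm and d_o2 = -3.513 cm gives d_i2 = 3.961 cm.
m_2 = -(3.961)/(-3.513) = 1.1278.
The system's lateral magnification is m_1 m_2 = (-0.5250)(1.1278) = -0.5921.

-0.592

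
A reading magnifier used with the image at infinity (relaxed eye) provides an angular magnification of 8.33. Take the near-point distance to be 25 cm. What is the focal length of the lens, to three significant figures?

3.00 cm

For the image at infinity, M = D/f.
f = D/M = 25/8.33 = 3.001 cm.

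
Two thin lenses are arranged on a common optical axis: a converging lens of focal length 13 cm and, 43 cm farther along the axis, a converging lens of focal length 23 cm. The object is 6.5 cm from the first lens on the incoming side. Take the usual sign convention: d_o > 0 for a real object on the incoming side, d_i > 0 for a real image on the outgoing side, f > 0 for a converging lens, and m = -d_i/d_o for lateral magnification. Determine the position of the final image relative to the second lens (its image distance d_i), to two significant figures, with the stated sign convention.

First lens: d_i1 = 1/(1/13 - 1/6.5) = -13.000 cm.
The intermediate image is virtual, 13.000 cm to the left of lens 1, so d_o2 = L - d_i1 = 43 - (-13.000) = 56.000 cm.
Second lens: d_i2 = 1/(1/23 - 1/(56.000)) = 39.030 cm.

39 cm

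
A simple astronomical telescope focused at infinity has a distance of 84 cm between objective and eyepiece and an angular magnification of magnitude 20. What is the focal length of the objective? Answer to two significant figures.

80 cm

In normal adjustment the tube length equals f_obj + f_eye and |M| = f_obj/f_eye.
So f_obj = 20 f_eye and 20 f_eye + f_eye = 84 cm, giving f_eye = 84/21 = 4.000 cm and f_obj = 80.000 cm.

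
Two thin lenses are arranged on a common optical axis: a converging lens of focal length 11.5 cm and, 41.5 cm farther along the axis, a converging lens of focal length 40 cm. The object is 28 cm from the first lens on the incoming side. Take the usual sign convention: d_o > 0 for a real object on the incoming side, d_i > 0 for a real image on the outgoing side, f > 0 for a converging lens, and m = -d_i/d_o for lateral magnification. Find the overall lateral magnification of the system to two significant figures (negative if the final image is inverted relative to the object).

First lens: d_i1 = 1/(1/11.5 - 1/28) = 19.515 cm.
m_1 = -(19.515)/28 = -0.6970.
That image sits 21.985 cm in front of the second lens, so d_o2 = 21.985 cm.
Second lens: d_i2 = 1/(1/40 - 1/(21.985)) = -48.814 cm.
m_2 = -(-48.814)/(21.985) = 2.2204.
The system's lateral magnification is m_1 m_2 = (-0.6970)(2.2204) = -1.5475.

-1.5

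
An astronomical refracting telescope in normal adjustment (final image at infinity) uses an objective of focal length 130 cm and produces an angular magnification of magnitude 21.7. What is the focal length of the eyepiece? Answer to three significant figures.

|M| = f_obj/f_eye, so f_eye = f_obj/|M| = 130/21.7 = 5.991 cm.

5.99 cm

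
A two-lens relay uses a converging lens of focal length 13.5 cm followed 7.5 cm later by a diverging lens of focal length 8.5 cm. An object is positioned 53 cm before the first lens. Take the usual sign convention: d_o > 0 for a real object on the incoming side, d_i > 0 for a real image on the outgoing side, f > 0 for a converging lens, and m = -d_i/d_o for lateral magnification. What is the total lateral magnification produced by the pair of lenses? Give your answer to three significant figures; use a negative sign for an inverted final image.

1.37

Lens 1: 1/d_i1 = 1/f_1 - 1/d_o1 = 1/13.5 - 1/53 = 0.05521 cm^-1, so d_i1 = 18.114 cm.
m_1 = -(18.114)/53 = -0.3418.
Since 18.114 cm > 7.5 cm, the first image lies past the second lens and serves as a virtual object: d_o2 = L - d_i1 = -10.614 cm.
Lens 2: 1/d_i2 = 1/f_2 - 1/d_o2 = 1/(-8.5) - 1/(-10.614) = -0.02343 cm^-1, so d_i2 = -42.678 cm.
m_2 = -(-42.678)/(-10.614) = -4.0210.
Overall magnification: m = m_1 m_2 = 1.3743.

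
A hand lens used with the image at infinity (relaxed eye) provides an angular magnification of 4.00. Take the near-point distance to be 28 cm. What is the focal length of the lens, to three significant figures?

7.00 cm

For the image at infinity, M = D/f.
f = D/M = 28/4.0 = 7.000 cm.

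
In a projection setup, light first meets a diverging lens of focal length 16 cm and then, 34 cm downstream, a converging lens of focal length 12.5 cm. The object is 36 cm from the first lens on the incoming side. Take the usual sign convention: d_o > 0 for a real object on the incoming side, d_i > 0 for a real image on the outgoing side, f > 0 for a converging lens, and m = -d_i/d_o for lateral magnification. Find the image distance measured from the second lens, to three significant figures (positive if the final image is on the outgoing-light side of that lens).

17.3 cm

Lens 1: 1/d_i1 = 1/f_1 - 1/d_o1 = 1/(-16) - 1/36 = -0.09028 cm^-1, so d_i1 = -11.077 cm.
The intermediate image is virtual, 11.077 cm to the left of lens 1, so d_o2 = L - d_i1 = 34 - (-11.077) = 45.077 cm.
Lens 2: 1/d_i2 = 1/f_2 - 1/d_o2 = 1/12.5 - 1/(45.077) = 0.05782 cm^-1, so d_i2 = 17.296 cm.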